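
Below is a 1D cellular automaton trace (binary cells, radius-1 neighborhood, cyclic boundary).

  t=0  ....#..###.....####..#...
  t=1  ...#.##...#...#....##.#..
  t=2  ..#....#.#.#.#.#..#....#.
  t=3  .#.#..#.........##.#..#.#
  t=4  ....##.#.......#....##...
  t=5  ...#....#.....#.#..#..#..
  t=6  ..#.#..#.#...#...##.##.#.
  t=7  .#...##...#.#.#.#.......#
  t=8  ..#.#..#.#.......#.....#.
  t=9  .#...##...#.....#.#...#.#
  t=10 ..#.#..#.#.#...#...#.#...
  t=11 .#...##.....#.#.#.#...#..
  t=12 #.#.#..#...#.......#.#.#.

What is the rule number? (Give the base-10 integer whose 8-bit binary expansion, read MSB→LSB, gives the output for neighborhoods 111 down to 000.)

  ### -> .   bit 7 = 0  t=0,i=8
  ##. -> .   bit 6 = 0  t=0,i=9
  #.# -> .   bit 5 = 0  t=1,i=4
  #.. -> #   bit 4 = 1  t=0,i=5
  .## -> .   bit 3 = 0  t=0,i=7
  .#. -> .   bit 2 = 0  t=0,i=4
  ..# -> #   bit 1 = 1  t=0,i=3
  ... -> .   bit 0 = 0  t=0,i=0
  bits 00010010 = 18

18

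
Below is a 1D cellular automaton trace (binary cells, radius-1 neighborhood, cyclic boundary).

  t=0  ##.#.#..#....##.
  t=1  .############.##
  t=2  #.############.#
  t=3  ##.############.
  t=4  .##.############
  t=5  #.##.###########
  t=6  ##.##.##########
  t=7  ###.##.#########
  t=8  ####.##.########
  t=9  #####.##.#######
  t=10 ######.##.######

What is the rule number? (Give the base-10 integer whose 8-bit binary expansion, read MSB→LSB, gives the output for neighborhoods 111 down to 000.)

247

  nb ###: next=#  (t=1,i=2, bit7=1)
  nb ##.: next=#  (t=0,i=1, bit6=1)
  nb #.#: next=#  (t=0,i=2, bit5=1)
  nb #..: next=#  (t=0,i=6, bit4=1)
  nb .##: next=.  (t=0,i=0, bit3=0)
  nb .#.: next=#  (t=0,i=3, bit2=1)
  nb ..#: next=#  (t=0,i=7, bit1=1)
  nb ...: next=#  (t=0,i=10, bit0=1)
  bits 11110111 = 247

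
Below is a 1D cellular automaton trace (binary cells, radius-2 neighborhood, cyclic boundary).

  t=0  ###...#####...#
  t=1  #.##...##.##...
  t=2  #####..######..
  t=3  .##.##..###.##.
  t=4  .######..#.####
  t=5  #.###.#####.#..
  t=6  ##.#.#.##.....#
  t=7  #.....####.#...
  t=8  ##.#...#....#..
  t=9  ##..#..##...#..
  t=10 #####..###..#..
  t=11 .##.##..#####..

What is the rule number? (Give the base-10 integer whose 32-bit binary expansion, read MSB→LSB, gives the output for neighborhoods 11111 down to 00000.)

  ##### -> #   bit 31 = 1  t=0,i=8
  ####. -> .   bit 30 = 0  t=0,i=1
  ###.# -> .   bit 29 = 0  t=3,i=10
  ###.. -> #   bit 28 = 1  t=0,i=2
  ##.## -> #   bit 27 = 1  t=1,i=9
  ##.#. -> .   bit 26 = 0  t=5,i=11
  ##..# -> #   bit 25 = 1  t=2,i=5
  ##... -> #   bit 24 = 1  t=0,i=3
  #.### -> .   bit 23 = 0  t=4,i=1
  #.##. -> #   bit 22 = 1  t=1,i=2
  #.#.# -> .   bit 21 = 0  t=6,i=3
  #.#.. -> .   bit 20 = 0  t=5,i=12
  #..## -> .   bit 19 = 0  t=2,i=6
  #..#. -> #   bit 18 = 1  t=4,i=8
  #...# -> .   bit 17 = 0  t=0,i=4
  #.... -> .   bit 16 = 0  t=6,i=10
  .#### -> #   bit 15 = 1  t=0,i=0
  .###. -> #   bit 14 = 1  t=3,i=9
  .##.# -> #   bit 13 = 1  t=1,i=8
  .##.. -> #   bit 12 = 1  t=1,i=3
  .#.## -> #   bit 11 = 1  t=1,i=1
  .#.#. -> .   bit 10 = 0  t=6,i=4
  .#..# -> .   bit 9 = 0  t=5,i=13
  .#... -> #   bit 8 = 1  t=7,i=1
  ..### -> .   bit 7 = 0  t=0,i=6
  ..##. -> #   bit 6 = 1  t=1,i=7
  ..#.# -> #   bit 5 = 1  t=1,i=0
  ..#.. -> #   bit 4 = 1  t=7,i=0
  ...## -> .   bit 3 = 0  t=0,i=5
  ...#. -> .   bit 2 = 0  t=1,i=14
  ....# -> .   bit 1 = 0  t=6,i=12
  ..... -> #   bit 0 = 1  t=6,i=11
  bits 10011011010001001111100101110001 = 2604988785

2604988785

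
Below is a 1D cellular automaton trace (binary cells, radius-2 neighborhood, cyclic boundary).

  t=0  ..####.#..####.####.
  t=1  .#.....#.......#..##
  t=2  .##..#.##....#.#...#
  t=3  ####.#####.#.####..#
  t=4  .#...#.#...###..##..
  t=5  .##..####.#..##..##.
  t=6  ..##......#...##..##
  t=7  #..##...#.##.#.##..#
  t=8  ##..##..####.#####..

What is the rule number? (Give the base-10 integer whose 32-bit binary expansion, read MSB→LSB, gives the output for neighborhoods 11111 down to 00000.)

  ##### -> #   bit 31 = 1  t=3,i=1
  ####. -> .   bit 30 = 0  t=0,i=4
  ###.# -> .   bit 29 = 0  t=0,i=5
  ###.. -> #   bit 28 = 1  t=0,i=18
  ##.## -> .   bit 27 = 0  t=0,i=14
  ##.#. -> .   bit 26 = 0  t=0,i=6
  ##..# -> #   bit 25 = 1  t=2,i=3
  ##... -> #   bit 24 = 1  t=0,i=19
  #.### -> #   bit 23 = 1  t=0,i=15
  #.##. -> #   bit 22 = 1  t=2,i=1
  #.#.# -> #   bit 21 = 1  t=3,i=11
  #.#.. -> #   bit 20 = 1  t=0,i=7
  #..## -> .   bit 19 = 0  t=0,i=9
  #..#. -> .   bit 18 = 0  t=2,i=4
  #...# -> .   bit 17 = 0  t=0,i=0
  #.... -> .   bit 16 = 0  t=1,i=3
  .#### -> .   bit 15 = 0  t=0,i=3
  .###. -> .   bit 14 = 0  t=4,i=12
  .##.# -> #   bit 13 = 1  t=1,i=19
  .##.. -> #   bit 12 = 1  t=2,i=2
  .#.## -> #   bit 11 = 1  t=2,i=0
  .#.#. -> #   bit 10 = 1  t=2,i=14
  .#..# -> .   bit 9 = 0  t=0,i=8
  .#... -> #   bit 8 = 1  t=1,i=2
  ..### -> .   bit 7 = 0  t=0,i=2
  ..##. -> .   bit 6 = 0  t=1,i=18
  ..#.# -> #   bit 5 = 1  t=2,i=5
  ..#.. -> #   bit 4 = 1  t=1,i=7
  ...## -> #   bit 3 = 1  t=0,i=1
  ...#. -> .   bit 2 = 0  t=1,i=6
  ....# -> #   bit 1 = 1  t=1,i=5
  ..... -> .   bit 0 = 0  t=1,i=4
  bits 10010011111100000011110100111010 = 2481995066

2481995066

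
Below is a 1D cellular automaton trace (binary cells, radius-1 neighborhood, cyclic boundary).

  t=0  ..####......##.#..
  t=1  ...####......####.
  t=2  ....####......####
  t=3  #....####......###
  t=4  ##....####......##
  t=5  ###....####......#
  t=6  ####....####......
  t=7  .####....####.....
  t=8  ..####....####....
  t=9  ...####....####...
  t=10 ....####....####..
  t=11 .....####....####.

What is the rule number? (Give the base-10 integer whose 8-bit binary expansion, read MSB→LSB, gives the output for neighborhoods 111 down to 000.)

244

  [7] ### => #  t=0,i=3
  [6] ##. => #  t=0,i=5
  [5] #.# => #  t=0,i=14
  [4] #.. => #  t=0,i=6
  [3] .## => .  t=0,i=2
  [2] .#. => #  t=0,i=15
  [1] ..# => .  t=0,i=1
  [0] ... => .  t=0,i=0
  bits 11110100 = 244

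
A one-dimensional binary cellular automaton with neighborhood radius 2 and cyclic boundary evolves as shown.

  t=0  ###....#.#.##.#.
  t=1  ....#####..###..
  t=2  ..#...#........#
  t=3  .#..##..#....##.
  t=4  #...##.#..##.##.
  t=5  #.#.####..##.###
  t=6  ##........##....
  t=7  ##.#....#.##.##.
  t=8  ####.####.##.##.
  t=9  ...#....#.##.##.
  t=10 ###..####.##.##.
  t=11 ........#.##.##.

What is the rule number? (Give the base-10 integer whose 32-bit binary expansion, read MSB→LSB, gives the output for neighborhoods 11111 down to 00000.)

2757178470

  #####|#  b31=1 t=1,i=6
  ####.|.  b30=0 t=1,i=7
  ###.#|#  b29=1 t=5,i=0
  ###..|.  b28=0 t=0,i=2
  ##.##|.  b27=0 t=4,i=12
  ##.#.|#  b26=1 t=0,i=13
  ##..#|.  b25=0 t=1,i=9
  ##...|.  b24=0 t=0,i=3
  #.###|.  b23=0 t=0,i=0
  #.##.|#  b22=1 t=0,i=11
  #.#.#|.  b21=0 t=0,i=9
  #.#..|#  b20=1 t=4,i=0
  #..##|.  b19=0 t=1,i=10
  #..#.|#  b18=1 t=2,i=1
  #...#|#  b17=1 t=2,i=4
  #....|#  b16=1 t=0,i=4
  .####|.  b15=0 t=1,i=5
  .###.|.  b14=0 t=0,i=1
  .##.#|#  b13=1 t=0,i=12
  .##..|#  b12=1 t=3,i=5
  .#.##|.  b11=0 t=0,i=10
  .#.#.|#  b10=1 t=0,i=8
  .#..#|.  b9=0 t=2,i=0
  .#...|.  b8=0 t=2,i=3
  ..###|.  b7=0 t=1,i=4
  ..##.|#  b6=1 t=3,i=4
  ..#.#|#  b5=1 t=0,i=7
  ..#..|.  b4=0 t=2,i=2
  ...##|.  b3=0 t=1,i=3
  ...#.|#  b2=1 t=0,i=6
  ....#|#  b1=1 t=0,i=5
  .....|.  b0=0 t=1,i=0
  bits 10100100010101110011010001100110 = 2757178470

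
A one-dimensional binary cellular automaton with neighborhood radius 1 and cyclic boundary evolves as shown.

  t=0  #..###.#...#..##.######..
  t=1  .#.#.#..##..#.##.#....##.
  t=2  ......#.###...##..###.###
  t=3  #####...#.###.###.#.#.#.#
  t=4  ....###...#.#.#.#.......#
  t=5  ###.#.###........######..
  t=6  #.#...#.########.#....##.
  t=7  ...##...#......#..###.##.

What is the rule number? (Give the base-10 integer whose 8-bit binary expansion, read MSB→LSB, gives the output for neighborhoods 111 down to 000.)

89

  ###|.  b7=0 t=0,i=4
  ##.|#  b6=1 t=0,i=5
  #.#|.  b5=0 t=0,i=6
  #..|#  b4=1 t=0,i=1
  .##|#  b3=1 t=0,i=3
  .#.|.  b2=0 t=0,i=0
  ..#|.  b1=0 t=0,i=2
  ...|#  b0=1 t=0,i=9
  bits 01011001 = 89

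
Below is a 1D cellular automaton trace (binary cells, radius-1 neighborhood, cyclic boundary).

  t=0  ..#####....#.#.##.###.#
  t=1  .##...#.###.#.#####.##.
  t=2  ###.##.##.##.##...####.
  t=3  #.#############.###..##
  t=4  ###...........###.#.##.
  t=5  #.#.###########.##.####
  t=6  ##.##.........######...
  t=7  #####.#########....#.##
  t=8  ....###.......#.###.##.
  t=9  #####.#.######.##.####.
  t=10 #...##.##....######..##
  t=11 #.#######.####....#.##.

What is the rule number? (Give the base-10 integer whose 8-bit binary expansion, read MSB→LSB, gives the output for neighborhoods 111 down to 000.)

  ### -> .   bit 7 = 0  t=0,i=3
  ##. -> #   bit 6 = 1  t=0,i=6
  #.# -> #   bit 5 = 1  t=0,i=12
  #.. -> .   bit 4 = 0  t=0,i=0
  .## -> #   bit 3 = 1  t=0,i=2
  .#. -> .   bit 2 = 0  t=0,i=11
  ..# -> #   bit 1 = 1  t=0,i=1
  ... -> #   bit 0 = 1  t=0,i=8
  bits 01101011 = 107

107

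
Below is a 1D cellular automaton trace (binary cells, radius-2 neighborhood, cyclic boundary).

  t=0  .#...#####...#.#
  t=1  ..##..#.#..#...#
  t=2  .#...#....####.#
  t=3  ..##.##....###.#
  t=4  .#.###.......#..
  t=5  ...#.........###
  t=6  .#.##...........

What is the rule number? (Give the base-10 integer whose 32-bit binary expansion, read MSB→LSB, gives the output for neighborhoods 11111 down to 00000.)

  #####|.  b31=0 t=0,i=7
  ####.|#  b30=1 t=0,i=8
  ###.#|#  b29=1 t=2,i=13
  ###..|.  b28=0 t=0,i=9
  ##.##|#  b27=1 t=3,i=4
  ##.#.|.  b26=0 t=2,i=14
  ##..#|.  b25=0 t=1,i=4
  ##...|.  b24=0 t=0,i=10
  #.###|#  b23=1 t=4,i=3
  #.##.|#  b22=1 t=3,i=5
  #.#.#|#  b21=1 t=0,i=15
  #.#..|.  b20=0 t=0,i=1
  #..##|#  b19=1 t=1,i=1
  #..#.|#  b18=1 t=1,i=5
  #...#|#  b17=1 t=0,i=3
  #....|.  b16=0 t=2,i=7
  .####|#  b15=1 t=0,i=6
  .###.|.  b14=0 t=3,i=12
  .##.#|#  b13=1 t=3,i=3
  .##..|.  b12=0 t=1,i=3
  .#.##|.  b11=0 t=4,i=2
  .#.#.|.  b10=0 t=0,i=0
  .#..#|.  b9=0 t=1,i=0
  .#...|#  b8=1 t=0,i=2
  ..###|.  b7=0 t=0,i=5
  ..##.|.  b6=0 t=1,i=2
  ..#.#|.  b5=0 t=0,i=13
  ..#..|#  b4=1 t=1,i=11
  ...##|.  b3=0 t=0,i=4
  ...#.|.  b2=0 t=0,i=12
  ....#|.  b1=0 t=2,i=8
  .....|.  b0=0 t=4,i=8
  bits 01101000111011101010000100010000 = 1760469264

1760469264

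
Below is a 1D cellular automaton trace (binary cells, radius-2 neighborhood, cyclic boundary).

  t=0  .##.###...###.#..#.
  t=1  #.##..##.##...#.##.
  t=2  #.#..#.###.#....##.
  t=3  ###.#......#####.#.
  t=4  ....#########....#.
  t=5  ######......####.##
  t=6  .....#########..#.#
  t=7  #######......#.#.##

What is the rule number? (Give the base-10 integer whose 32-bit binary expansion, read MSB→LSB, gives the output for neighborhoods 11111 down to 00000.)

427664795

  [31] ##### => .  t=3,i=13
  [30] ####. => .  t=3,i=14
  [29] ###.# => .  t=0,i=12
  [28] ###.. => #  t=0,i=6
  [27] ##.## => #  t=0,i=3
  [26] ##.#. => .  t=0,i=13
  [25] ##..# => .  t=1,i=4
  [24] ##... => #  t=0,i=7
  [23] #.### => .  t=0,i=4
  [22] #.##. => #  t=1,i=2
  [21] #.#.# => #  t=1,i=0
  [20] #.#.. => #  t=0,i=14
  [19] #..## => #  t=0,i=0
  [18] #..#. => #  t=0,i=16
  [17] #...# => .  t=0,i=8
  [16] #.... => #  t=2,i=13
  [15] .#### => #  t=3,i=12
  [14] .###. => .  t=0,i=5
  [13] .##.# => #  t=0,i=2
  [12] .##.. => .  t=1,i=3
  [11] .#.## => .  t=1,i=1
  [10] .#.#. => #  t=2,i=1
  [9] .#..# => .  t=0,i=15
  [8] .#... => #  t=2,i=12
  [7] ..### => #  t=0,i=10
  [6] ..##. => .  t=0,i=1
  [5] ..#.# => .  t=1,i=14
  [4] ..#.. => #  t=0,i=17
  [3] ...## => #  t=0,i=9
  [2] ...#. => .  t=1,i=13
  [1] ....# => #  t=2,i=14
  [0] ..... => #  t=3,i=7
  bits 00011001011111011010010110011011 = 427664795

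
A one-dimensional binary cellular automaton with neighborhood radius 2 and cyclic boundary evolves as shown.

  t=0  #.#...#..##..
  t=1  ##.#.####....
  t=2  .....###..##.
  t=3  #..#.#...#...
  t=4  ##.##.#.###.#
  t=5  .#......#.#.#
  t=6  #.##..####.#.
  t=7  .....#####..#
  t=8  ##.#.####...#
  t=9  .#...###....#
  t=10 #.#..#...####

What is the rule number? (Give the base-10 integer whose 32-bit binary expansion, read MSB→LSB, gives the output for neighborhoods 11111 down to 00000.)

3767109558

  ##### -> #   bit 31 = 1  t=7,i=7
  ####. -> #   bit 30 = 1  t=1,i=7
  ###.# -> #   bit 29 = 1  t=4,i=1
  ###.. -> .   bit 28 = 0  t=1,i=8
  ##.## -> .   bit 27 = 0  t=4,i=2
  ##.#. -> .   bit 26 = 0  t=1,i=2
  ##..# -> .   bit 25 = 0  t=0,i=11
  ##... -> .   bit 24 = 0  t=1,i=9
  #.### -> #   bit 23 = 1  t=1,i=5
  #.##. -> .   bit 22 = 0  t=4,i=3
  #.#.# -> .   bit 21 = 0  t=1,i=3
  #.#.. -> .   bit 20 = 0  t=0,i=2
  #..## -> #   bit 19 = 1  t=0,i=8
  #..#. -> .   bit 18 = 0  t=0,i=12
  #...# -> .   bit 17 = 0  t=0,i=4
  #.... -> #   bit 16 = 1  t=1,i=10
  .#### -> #   bit 15 = 1  t=1,i=6
  .###. -> .   bit 14 = 0  t=2,i=6
  .##.# -> .   bit 13 = 0  t=1,i=1
  .##.. -> .   bit 12 = 0  t=0,i=10
  .#.## -> .   bit 11 = 0  t=1,i=4
  .#.#. -> #   bit 10 = 1  t=0,i=1
  .#..# -> #   bit 9 = 1  t=0,i=7
  .#... -> #   bit 8 = 1  t=0,i=3
  ..### -> #   bit 7 = 1  t=2,i=5
  ..##. -> .   bit 6 = 0  t=0,i=9
  ..#.# -> #   bit 5 = 1  t=0,i=0
  ..#.. -> #   bit 4 = 1  t=0,i=6
  ...## -> .   bit 3 = 0  t=1,i=12
  ...#. -> #   bit 2 = 1  t=0,i=5
  ....# -> #   bit 1 = 1  t=1,i=11
  ..... -> .   bit 0 = 0  t=2,i=1
  bits 11100000100010011000011110110110 = 3767109558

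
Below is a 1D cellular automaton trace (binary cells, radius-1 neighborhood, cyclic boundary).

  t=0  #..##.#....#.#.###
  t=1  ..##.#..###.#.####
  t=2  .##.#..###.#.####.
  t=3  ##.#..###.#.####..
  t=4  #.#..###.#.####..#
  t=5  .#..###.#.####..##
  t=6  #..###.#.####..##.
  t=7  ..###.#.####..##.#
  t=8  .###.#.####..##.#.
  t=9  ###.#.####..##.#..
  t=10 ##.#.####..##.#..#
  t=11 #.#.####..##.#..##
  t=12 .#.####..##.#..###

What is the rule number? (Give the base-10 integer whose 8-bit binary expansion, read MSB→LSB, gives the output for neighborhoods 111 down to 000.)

171

  nb ###: next=#  (t=0,i=16, bit7=1)
  nb ##.: next=.  (t=0,i=0, bit6=0)
  nb #.#: next=#  (t=0,i=5, bit5=1)
  nb #..: next=.  (t=0,i=1, bit4=0)
  nb .##: next=#  (t=0,i=3, bit3=1)
  nb .#.: next=.  (t=0,i=6, bit2=0)
  nb ..#: next=#  (t=0,i=2, bit1=1)
  nb ...: next=#  (t=0,i=8, bit0=1)
  bits 10101011 = 171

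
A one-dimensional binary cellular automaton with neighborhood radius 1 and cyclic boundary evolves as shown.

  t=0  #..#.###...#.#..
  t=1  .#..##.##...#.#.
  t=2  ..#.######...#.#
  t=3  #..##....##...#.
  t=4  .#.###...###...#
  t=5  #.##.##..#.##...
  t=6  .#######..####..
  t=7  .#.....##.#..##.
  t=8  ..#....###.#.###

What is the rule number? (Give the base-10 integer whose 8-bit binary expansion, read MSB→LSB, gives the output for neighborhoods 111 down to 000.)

120

  ### -> .   bit 7 = 0  t=0,i=6
  ##. -> #   bit 6 = 1  t=0,i=7
  #.# -> #   bit 5 = 1  t=0,i=4
  #.. -> #   bit 4 = 1  t=0,i=1
  .## -> #   bit 3 = 1  t=0,i=5
  .#. -> .   bit 2 = 0  t=0,i=0
  ..# -> .   bit 1 = 0  t=0,i=2
  ... -> .   bit 0 = 0  t=0,i=9
  bits 01111000 = 120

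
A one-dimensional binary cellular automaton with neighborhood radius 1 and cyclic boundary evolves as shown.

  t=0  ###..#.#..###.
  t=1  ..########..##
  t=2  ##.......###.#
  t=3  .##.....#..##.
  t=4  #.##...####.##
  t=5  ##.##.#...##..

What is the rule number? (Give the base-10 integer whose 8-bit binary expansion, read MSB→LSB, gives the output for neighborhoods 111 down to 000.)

118

  ### -> .   bit 7 = 0  t=0,i=1
  ##. -> #   bit 6 = 1  t=0,i=2
  #.# -> #   bit 5 = 1  t=0,i=6
  #.. -> #   bit 4 = 1  t=0,i=3
  .## -> .   bit 3 = 0  t=0,i=0
  .#. -> #   bit 2 = 1  t=0,i=5
  ..# -> #   bit 1 = 1  t=0,i=4
  ... -> .   bit 0 = 0  t=2,i=3
  bits 01110110 = 118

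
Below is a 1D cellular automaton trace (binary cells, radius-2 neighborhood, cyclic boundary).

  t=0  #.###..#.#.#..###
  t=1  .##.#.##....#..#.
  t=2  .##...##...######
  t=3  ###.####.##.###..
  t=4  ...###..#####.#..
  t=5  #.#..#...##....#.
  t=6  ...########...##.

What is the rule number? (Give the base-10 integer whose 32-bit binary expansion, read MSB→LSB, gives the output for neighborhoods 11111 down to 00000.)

2563158909

  ##### -> #   bit 31 = 1  t=2,i=13
  ####. -> .   bit 30 = 0  t=0,i=16
  ###.# -> .   bit 29 = 0  t=0,i=0
  ###.. -> #   bit 28 = 1  t=0,i=4
  ##.## -> #   bit 27 = 1  t=0,i=1
  ##.#. -> .   bit 26 = 0  t=1,i=3
  ##..# -> .   bit 25 = 0  t=0,i=5
  ##... -> .   bit 24 = 0  t=1,i=8
  #.### -> #   bit 23 = 1  t=0,i=2
  #.##. -> #   bit 22 = 1  t=1,i=6
  #.#.# -> .   bit 21 = 0  t=0,i=9
  #.#.. -> .   bit 20 = 0  t=0,i=11
  #..## -> .   bit 19 = 0  t=0,i=13
  #..#. -> #   bit 18 = 1  t=0,i=6
  #...# -> #   bit 17 = 1  t=2,i=4
  #.... -> .   bit 16 = 0  t=1,i=9
  .#### -> #   bit 15 = 1  t=0,i=15
  .###. -> .   bit 14 = 0  t=0,i=3
  .##.# -> #   bit 13 = 1  t=1,i=2
  .##.. -> #   bit 12 = 1  t=1,i=7
  .#.## -> .   bit 11 = 0  t=1,i=5
  .#.#. -> .   bit 10 = 0  t=0,i=8
  .#..# -> #   bit 9 = 1  t=0,i=12
  .#... -> #   bit 8 = 1  t=4,i=15
  ..### -> .   bit 7 = 0  t=0,i=14
  ..##. -> #   bit 6 = 1  t=1,i=1
  ..#.# -> #   bit 5 = 1  t=0,i=7
  ..#.. -> #   bit 4 = 1  t=1,i=12
  ...## -> #   bit 3 = 1  t=2,i=5
  ...#. -> #   bit 2 = 1  t=1,i=11
  ....# -> .   bit 1 = 0  t=1,i=10
  ..... -> #   bit 0 = 1  t=4,i=0
  bits 10011000110001101011001101111101 = 2563158909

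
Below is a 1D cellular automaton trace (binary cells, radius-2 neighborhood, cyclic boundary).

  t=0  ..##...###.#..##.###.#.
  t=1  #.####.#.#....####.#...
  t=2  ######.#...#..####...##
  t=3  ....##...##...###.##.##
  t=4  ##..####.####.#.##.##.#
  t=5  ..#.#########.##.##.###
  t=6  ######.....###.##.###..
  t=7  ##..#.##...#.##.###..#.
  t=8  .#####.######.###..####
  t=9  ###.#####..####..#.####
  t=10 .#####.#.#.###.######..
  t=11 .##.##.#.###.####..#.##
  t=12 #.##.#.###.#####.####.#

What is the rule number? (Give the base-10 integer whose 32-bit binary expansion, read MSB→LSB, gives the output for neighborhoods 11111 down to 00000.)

1806153956

  [31] ##### => .  t=2,i=0
  [30] ####. => #  t=1,i=4
  [29] ###.# => #  t=0,i=9
  [28] ###.. => .  t=2,i=17
  [27] ##.## => #  t=0,i=16
  [26] ##.#. => .  t=0,i=10
  [25] ##..# => #  t=4,i=2
  [24] ##... => #  t=0,i=4
  [23] #.### => #  t=0,i=17
  [22] #.##. => .  t=3,i=18
  [21] #.#.# => #  t=1,i=7
  [20] #.#.. => .  t=0,i=11
  [19] #..## => .  t=0,i=13
  [18] #..#. => #  t=5,i=1
  [17] #...# => #  t=0,i=0
  [16] #.... => #  t=1,i=11
  [15] .#### => #  t=1,i=3
  [14] .###. => .  t=0,i=8
  [13] .##.# => #  t=0,i=15
  [12] .##.. => #  t=0,i=3
  [11] .#.## => #  t=1,i=1
  [10] .#.#. => .  t=1,i=8
  [9] .#..# => .  t=0,i=12
  [8] .#... => .  t=0,i=22
  [7] ..### => #  t=0,i=7
  [6] ..##. => #  t=0,i=2
  [5] ..#.# => #  t=1,i=0
  [4] ..#.. => .  t=2,i=11
  [3] ...## => .  t=0,i=1
  [2] ...#. => #  t=1,i=22
  [1] ....# => .  t=1,i=12
  [0] ..... => .  t=6,i=8
  bits 01101011101001111011100011100100 = 1806153956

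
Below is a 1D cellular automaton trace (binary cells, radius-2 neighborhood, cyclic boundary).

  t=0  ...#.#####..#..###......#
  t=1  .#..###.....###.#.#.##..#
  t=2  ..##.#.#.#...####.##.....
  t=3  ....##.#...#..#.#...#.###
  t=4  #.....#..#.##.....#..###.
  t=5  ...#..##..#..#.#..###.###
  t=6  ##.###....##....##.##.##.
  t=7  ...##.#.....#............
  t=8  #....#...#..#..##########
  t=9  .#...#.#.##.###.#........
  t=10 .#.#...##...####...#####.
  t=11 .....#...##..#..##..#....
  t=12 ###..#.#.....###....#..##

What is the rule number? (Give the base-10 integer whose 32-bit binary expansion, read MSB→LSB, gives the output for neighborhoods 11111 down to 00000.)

631949841

  nb #####: next=.  (t=0,i=7, bit31=0)
  nb ####.: next=.  (t=0,i=8, bit30=0)
  nb ###.#: next=#  (t=1,i=14, bit29=1)
  nb ###..: next=.  (t=0,i=9, bit28=0)
  nb ##.##: next=.  (t=2,i=17, bit27=0)
  nb ##.#.: next=#  (t=1,i=15, bit26=1)
  nb ##..#: next=.  (t=0,i=10, bit25=0)
  nb ##...: next=#  (t=0,i=18, bit24=1)
  nb #.###: next=#  (t=0,i=5, bit23=1)
  nb #.##.: next=.  (t=1,i=20, bit22=0)
  nb #.#.#: next=#  (t=1,i=16, bit21=1)
  nb #.#..: next=.  (t=1,i=1, bit20=0)
  nb #..##: next=#  (t=0,i=14, bit19=1)
  nb #..#.: next=.  (t=0,i=11, bit18=0)
  nb #...#: next=#  (t=0,i=1, bit17=1)
  nb #....: next=.  (t=0,i=19, bit16=0)
  nb .####: next=#  (t=0,i=6, bit15=1)
  nb .###.: next=#  (t=0,i=16, bit14=1)
  nb .##.#: next=.  (t=2,i=3, bit13=0)
  nb .##..: next=.  (t=1,i=21, bit12=0)
  nb .#.##: next=#  (t=0,i=4, bit11=1)
  nb .#.#.: next=.  (t=1,i=0, bit10=0)
  nb .#..#: next=#  (t=0,i=13, bit9=1)
  nb .#...: next=.  (t=0,i=0, bit8=0)
  nb ..###: next=.  (t=0,i=15, bit7=0)
  nb ..##.: next=.  (t=2,i=2, bit6=0)
  nb ..#.#: next=.  (t=0,i=3, bit5=0)
  nb ..#..: next=#  (t=0,i=12, bit4=1)
  nb ...##: next=.  (t=1,i=11, bit3=0)
  nb ...#.: next=.  (t=0,i=2, bit2=0)
  nb ....#: next=.  (t=0,i=22, bit1=0)
  nb .....: next=#  (t=0,i=20, bit0=1)
  bits 00100101101010101100101000010001 = 631949841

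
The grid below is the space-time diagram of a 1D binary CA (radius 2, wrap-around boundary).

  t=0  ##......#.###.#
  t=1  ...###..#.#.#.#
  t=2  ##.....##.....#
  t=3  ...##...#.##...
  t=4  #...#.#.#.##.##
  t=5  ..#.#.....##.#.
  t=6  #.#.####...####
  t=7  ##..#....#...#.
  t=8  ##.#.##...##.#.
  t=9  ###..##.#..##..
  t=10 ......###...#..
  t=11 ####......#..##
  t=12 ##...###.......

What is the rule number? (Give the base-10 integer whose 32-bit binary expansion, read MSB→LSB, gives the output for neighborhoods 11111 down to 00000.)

2765566241

  nb #####: next=#  (t=6,i=13, bit31=1)
  nb ####.: next=.  (t=6,i=6, bit30=0)
  nb ###.#: next=#  (t=0,i=12, bit29=1)
  nb ###..: next=.  (t=0,i=1, bit28=0)
  nb ##.##: next=.  (t=0,i=13, bit27=0)
  nb ##.#.: next=#  (t=5,i=12, bit26=1)
  nb ##..#: next=.  (t=1,i=6, bit25=0)
  nb ##...: next=.  (t=0,i=2, bit24=0)
  nb #.###: next=#  (t=0,i=10, bit23=1)
  nb #.##.: next=#  (t=3,i=10, bit22=1)
  nb #.#.#: next=.  (t=1,i=10, bit21=0)
  nb #.#..: next=#  (t=1,i=14, bit20=1)
  nb #..##: next=.  (t=9,i=4, bit19=0)
  nb #..#.: next=#  (t=1,i=7, bit18=1)
  nb #...#: next=#  (t=1,i=1, bit17=1)
  nb #....: next=#  (t=0,i=3, bit16=1)
  nb .####: next=.  (t=6,i=5, bit15=0)
  nb .###.: next=.  (t=0,i=0, bit14=0)
  nb .##.#: next=#  (t=4,i=11, bit13=1)
  nb .##..: next=#  (t=2,i=8, bit12=1)
  nb .#.##: next=.  (t=0,i=9, bit11=0)
  nb .#.#.: next=.  (t=1,i=9, bit10=0)
  nb .#..#: next=.  (t=9,i=9, bit9=0)
  nb .#...: next=#  (t=1,i=0, bit8=1)
  nb ..###: next=.  (t=1,i=3, bit7=0)
  nb ..##.: next=.  (t=2,i=7, bit6=0)
  nb ..#.#: next=#  (t=0,i=8, bit5=1)
  nb ..#..: next=.  (t=7,i=4, bit4=0)
  nb ...##: next=.  (t=1,i=2, bit3=0)
  nb ...#.: next=.  (t=0,i=7, bit2=0)
  nb ....#: next=.  (t=0,i=6, bit1=0)
  nb .....: next=#  (t=0,i=4, bit0=1)
  bits 10100100110101110011000100100001 = 2765566241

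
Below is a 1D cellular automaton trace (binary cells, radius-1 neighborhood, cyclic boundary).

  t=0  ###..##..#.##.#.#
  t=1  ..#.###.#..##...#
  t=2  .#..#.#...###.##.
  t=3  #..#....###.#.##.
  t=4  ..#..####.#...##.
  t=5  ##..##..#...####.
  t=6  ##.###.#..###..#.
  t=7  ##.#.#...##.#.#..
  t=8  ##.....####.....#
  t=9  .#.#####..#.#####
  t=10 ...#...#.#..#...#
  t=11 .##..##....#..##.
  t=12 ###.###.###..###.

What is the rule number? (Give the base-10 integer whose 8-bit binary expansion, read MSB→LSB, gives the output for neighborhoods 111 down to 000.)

75

  [7] ### => .  t=0,i=0
  [6] ##. => #  t=0,i=2
  [5] #.# => .  t=0,i=10
  [4] #.. => .  t=0,i=3
  [3] .## => #  t=0,i=5
  [2] .#. => .  t=0,i=9
  [1] ..# => #  t=0,i=4
  [0] ... => #  t=1,i=14
  bits 01001011 = 75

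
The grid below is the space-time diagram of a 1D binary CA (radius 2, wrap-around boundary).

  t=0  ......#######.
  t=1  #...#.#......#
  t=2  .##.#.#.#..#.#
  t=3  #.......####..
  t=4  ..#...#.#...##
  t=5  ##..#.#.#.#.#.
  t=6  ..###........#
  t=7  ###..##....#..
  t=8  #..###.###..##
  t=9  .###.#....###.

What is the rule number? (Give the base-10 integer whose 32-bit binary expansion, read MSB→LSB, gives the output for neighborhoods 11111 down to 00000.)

  nb #####: next=.  (t=0,i=8, bit31=0)
  nb ####.: next=.  (t=0,i=11, bit30=0)
  nb ###.#: next=#  (t=8,i=5, bit29=1)
  nb ###..: next=.  (t=0,i=12, bit28=0)
  nb ##.##: next=.  (t=8,i=6, bit27=0)
  nb ##.#.: next=.  (t=2,i=3, bit26=0)
  nb ##..#: next=#  (t=3,i=12, bit25=1)
  nb ##...: next=#  (t=0,i=13, bit24=1)
  nb #.###: next=.  (t=8,i=7, bit23=0)
  nb #.##.: next=.  (t=2,i=1, bit22=0)
  nb #.#.#: next=.  (t=2,i=4, bit21=0)
  nb #.#..: next=#  (t=1,i=6, bit20=1)
  nb #..##: next=#  (t=6,i=1, bit19=1)
  nb #..#.: next=#  (t=2,i=10, bit18=1)
  nb #...#: next=#  (t=1,i=2, bit17=1)
  nb #....: next=#  (t=0,i=0, bit16=1)
  nb .####: next=.  (t=0,i=7, bit15=0)
  nb .###.: next=.  (t=6,i=3, bit14=0)
  nb .##.#: next=.  (t=2,i=2, bit13=0)
  nb .##..: next=.  (t=1,i=0, bit12=0)
  nb .#.##: next=#  (t=2,i=0, bit11=1)
  nb .#.#.: next=.  (t=1,i=5, bit10=0)
  nb .#..#: next=#  (t=2,i=9, bit9=1)
  nb .#...: next=.  (t=1,i=7, bit8=0)
  nb ..###: next=#  (t=0,i=6, bit7=1)
  nb ..##.: next=#  (t=1,i=13, bit6=1)
  nb ..#.#: next=#  (t=1,i=4, bit5=1)
  nb ..#..: next=.  (t=3,i=0, bit4=0)
  nb ...##: next=.  (t=0,i=5, bit3=0)
  nb ...#.: next=.  (t=1,i=3, bit2=0)
  nb ....#: next=#  (t=0,i=4, bit1=1)
  nb .....: next=.  (t=0,i=1, bit0=0)
  bits 00100011000111110000101011100010 = 589236962

589236962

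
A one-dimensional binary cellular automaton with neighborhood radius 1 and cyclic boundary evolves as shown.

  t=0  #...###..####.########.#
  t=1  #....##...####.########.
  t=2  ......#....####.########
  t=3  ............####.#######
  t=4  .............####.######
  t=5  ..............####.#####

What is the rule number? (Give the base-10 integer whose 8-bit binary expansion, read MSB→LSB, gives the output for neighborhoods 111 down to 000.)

224

  [7] ### => #  t=0,i=5
  [6] ##. => #  t=0,i=0
  [5] #.# => #  t=0,i=13
  [4] #.. => .  t=0,i=1
  [3] .## => .  t=0,i=4
  [2] .#. => .  t=1,i=0
  [1] ..# => .  t=0,i=3
  [0] ... => .  t=0,i=2
  bits 11100000 = 224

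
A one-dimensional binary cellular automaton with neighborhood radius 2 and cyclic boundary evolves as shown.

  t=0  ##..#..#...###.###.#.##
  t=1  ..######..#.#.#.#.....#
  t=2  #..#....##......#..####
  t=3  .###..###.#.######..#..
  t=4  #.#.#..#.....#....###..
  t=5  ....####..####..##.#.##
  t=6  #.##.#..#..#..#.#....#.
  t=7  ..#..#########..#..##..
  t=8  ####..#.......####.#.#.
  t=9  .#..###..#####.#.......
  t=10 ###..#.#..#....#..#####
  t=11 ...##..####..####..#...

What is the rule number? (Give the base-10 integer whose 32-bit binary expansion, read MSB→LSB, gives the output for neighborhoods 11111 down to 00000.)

190104159

  nb #####: next=.  (t=1,i=4, bit31=0)
  nb ####.: next=.  (t=0,i=0, bit30=0)
  nb ###.#: next=.  (t=0,i=13, bit29=0)
  nb ###..: next=.  (t=0,i=1, bit28=0)
  nb ##.##: next=#  (t=0,i=14, bit27=1)
  nb ##.#.: next=.  (t=0,i=18, bit26=0)
  nb ##..#: next=#  (t=0,i=2, bit25=1)
  nb ##...: next=#  (t=2,i=10, bit24=1)
  nb #.###: next=.  (t=0,i=15, bit23=0)
  nb #.##.: next=#  (t=5,i=21, bit22=1)
  nb #.#.#: next=.  (t=0,i=19, bit21=0)
  nb #.#..: next=#  (t=1,i=16, bit20=1)
  nb #..##: next=.  (t=1,i=1, bit19=0)
  nb #..#.: next=#  (t=0,i=3, bit18=1)
  nb #...#: next=.  (t=0,i=9, bit17=0)
  nb #....: next=.  (t=1,i=18, bit16=0)
  nb .####: next=#  (t=0,i=22, bit15=1)
  nb .###.: next=#  (t=0,i=12, bit14=1)
  nb .##.#: next=.  (t=5,i=17, bit13=0)
  nb .##..: next=.  (t=2,i=9, bit12=0)
  nb .#.##: next=.  (t=0,i=20, bit11=0)
  nb .#.#.: next=.  (t=1,i=11, bit10=0)
  nb .#..#: next=#  (t=0,i=5, bit9=1)
  nb .#...: next=.  (t=0,i=8, bit8=0)
  nb ..###: next=.  (t=0,i=11, bit7=0)
  nb ..##.: next=#  (t=2,i=8, bit6=1)
  nb ..#.#: next=.  (t=1,i=10, bit5=0)
  nb ..#..: next=#  (t=0,i=4, bit4=1)
  nb ...##: next=#  (t=0,i=10, bit3=1)
  nb ...#.: next=#  (t=1,i=21, bit2=1)
  nb ....#: next=#  (t=1,i=20, bit1=1)
  nb .....: next=#  (t=1,i=19, bit0=1)
  bits 00001011010101001100001001011111 = 190104159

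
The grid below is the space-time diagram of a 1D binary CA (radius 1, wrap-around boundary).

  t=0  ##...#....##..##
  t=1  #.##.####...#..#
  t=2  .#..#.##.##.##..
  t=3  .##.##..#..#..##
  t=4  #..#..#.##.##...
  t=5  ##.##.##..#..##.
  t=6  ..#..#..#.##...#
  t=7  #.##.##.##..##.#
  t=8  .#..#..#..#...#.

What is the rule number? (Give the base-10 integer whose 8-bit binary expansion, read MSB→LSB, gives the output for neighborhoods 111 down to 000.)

  [7] ### => #  t=0,i=0
  [6] ##. => .  t=0,i=1
  [5] #.# => #  t=1,i=1
  [4] #.. => #  t=0,i=2
  [3] .## => .  t=0,i=10
  [2] .#. => #  t=0,i=5
  [1] ..# => .  t=0,i=4
  [0] ... => #  t=0,i=3
  bits 10110101 = 181

181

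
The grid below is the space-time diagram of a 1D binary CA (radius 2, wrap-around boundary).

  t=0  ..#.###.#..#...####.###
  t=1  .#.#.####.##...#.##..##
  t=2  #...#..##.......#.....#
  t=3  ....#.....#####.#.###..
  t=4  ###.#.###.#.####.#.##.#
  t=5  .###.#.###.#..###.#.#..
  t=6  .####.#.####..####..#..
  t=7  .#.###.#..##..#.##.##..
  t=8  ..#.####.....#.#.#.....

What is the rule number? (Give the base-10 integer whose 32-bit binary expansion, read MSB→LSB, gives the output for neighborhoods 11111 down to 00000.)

  [31] ##### => #  t=3,i=12
  [30] ####. => #  t=0,i=17
  [29] ###.# => #  t=0,i=6
  [28] ###.. => #  t=0,i=22
  [27] ##.## => .  t=0,i=19
  [26] ##.#. => #  t=0,i=7
  [25] ##..# => .  t=0,i=0
  [24] ##... => .  t=1,i=12
  [23] #.### => .  t=0,i=4
  [22] #.##. => .  t=1,i=10
  [21] #.#.# => .  t=1,i=1
  [20] #.#.. => #  t=0,i=8
  [19] #..## => .  t=1,i=20
  [18] #..#. => #  t=0,i=1
  [17] #...# => .  t=0,i=13
  [16] #.... => #  t=2,i=10
  [15] .#### => .  t=0,i=16
  [14] .###. => #  t=0,i=5
  [13] .##.# => #  t=1,i=22
  [12] .##.. => .  t=1,i=11
  [11] .#.## => #  t=0,i=3
  [10] .#.#. => .  t=1,i=2
  [9] .#..# => .  t=0,i=9
  [8] .#... => .  t=0,i=12
  [7] ..### => #  t=0,i=15
  [6] ..##. => .  t=1,i=21
  [5] ..#.# => .  t=0,i=2
  [4] ..#.. => #  t=0,i=11
  [3] ...## => .  t=0,i=14
  [2] ...#. => .  t=1,i=14
  [1] ....# => #  t=2,i=14
  [0] ..... => #  t=2,i=11
  bits 11110100000101010110100010010011 = 4095043731

4095043731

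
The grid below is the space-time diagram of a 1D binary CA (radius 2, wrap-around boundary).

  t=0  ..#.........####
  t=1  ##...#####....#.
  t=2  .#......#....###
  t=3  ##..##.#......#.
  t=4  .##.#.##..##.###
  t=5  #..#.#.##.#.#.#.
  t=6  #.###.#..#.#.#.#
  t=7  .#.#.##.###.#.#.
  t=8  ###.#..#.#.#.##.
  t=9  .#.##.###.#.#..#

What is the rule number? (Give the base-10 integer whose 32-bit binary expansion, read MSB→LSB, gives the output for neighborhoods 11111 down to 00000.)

  #####|.  b31=0 t=1,i=7
  ####.|#  b30=1 t=0,i=14
  ###.#|.  b29=0 t=2,i=15
  ###..|.  b28=0 t=0,i=15
  ##.##|#  b27=1 t=4,i=0
  ##.#.|#  b26=1 t=2,i=0
  ##..#|#  b25=1 t=0,i=0
  ##...|.  b24=0 t=1,i=2
  #.###|.  b23=0 t=4,i=13
  #.##.|.  b22=0 t=1,i=0
  #.#.#|.  b21=0 t=4,i=4
  #.#..|#  b20=1 t=2,i=1
  #..##|.  b19=0 t=3,i=3
  #..#.|#  b18=1 t=0,i=1
  #...#|.  b17=0 t=1,i=3
  #....|.  b16=0 t=0,i=4
  .####|.  b15=0 t=0,i=13
  .###.|#  b14=1 t=2,i=14
  .##.#|.  b13=0 t=3,i=5
  .##..|#  b12=1 t=1,i=1
  .#.##|#  b11=1 t=1,i=15
  .#.#.|#  b10=1 t=5,i=4
  .#..#|.  b9=0 t=5,i=1
  .#...|.  b8=0 t=0,i=3
  ..###|.  b7=0 t=0,i=12
  ..##.|#  b6=1 t=3,i=4
  ..#.#|#  b5=1 t=1,i=14
  ..#..|.  b4=0 t=0,i=2
  ...##|.  b3=0 t=0,i=11
  ...#.|#  b2=1 t=1,i=13
  ....#|.  b1=0 t=0,i=10
  .....|#  b0=1 t=0,i=5
  bits 01001110000101000101110001100101 = 1309957221

1309957221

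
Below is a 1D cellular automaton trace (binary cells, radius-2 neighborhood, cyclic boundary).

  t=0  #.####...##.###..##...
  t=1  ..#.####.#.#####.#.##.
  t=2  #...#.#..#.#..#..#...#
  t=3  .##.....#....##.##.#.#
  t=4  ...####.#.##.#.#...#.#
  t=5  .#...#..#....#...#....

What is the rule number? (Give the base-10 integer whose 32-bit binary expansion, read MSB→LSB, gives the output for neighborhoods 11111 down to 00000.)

1537687635

  [31] ##### => .  t=1,i=13
  [30] ####. => #  t=0,i=4
  [29] ###.# => .  t=1,i=7
  [28] ###.. => #  t=0,i=5
  [27] ##.## => #  t=0,i=11
  [26] ##.#. => .  t=1,i=8
  [25] ##..# => #  t=0,i=15
  [24] ##... => #  t=0,i=6
  [23] #.### => #  t=0,i=2
  [22] #.##. => .  t=1,i=19
  [21] #.#.# => #  t=1,i=9
  [20] #.#.. => .  t=2,i=6
  [19] #..## => .  t=0,i=16
  [18] #..#. => #  t=2,i=8
  [17] #...# => #  t=0,i=7
  [16] #.... => #  t=3,i=4
  [15] .#### => .  t=0,i=3
  [14] .###. => #  t=0,i=13
  [13] .##.# => .  t=0,i=10
  [12] .##.. => .  t=0,i=18
  [11] .#.## => .  t=0,i=1
  [10] .#.#. => .  t=2,i=5
  [9] .#..# => .  t=2,i=7
  [8] .#... => .  t=2,i=18
  [7] ..### => .  t=4,i=3
  [6] ..##. => #  t=0,i=9
  [5] ..#.# => .  t=0,i=0
  [4] ..#.. => #  t=2,i=14
  [3] ...## => .  t=0,i=8
  [2] ...#. => .  t=0,i=21
  [1] ....# => #  t=3,i=6
  [0] ..... => #  t=3,i=5
  bits 01011011101001110100000001010011 = 1537687635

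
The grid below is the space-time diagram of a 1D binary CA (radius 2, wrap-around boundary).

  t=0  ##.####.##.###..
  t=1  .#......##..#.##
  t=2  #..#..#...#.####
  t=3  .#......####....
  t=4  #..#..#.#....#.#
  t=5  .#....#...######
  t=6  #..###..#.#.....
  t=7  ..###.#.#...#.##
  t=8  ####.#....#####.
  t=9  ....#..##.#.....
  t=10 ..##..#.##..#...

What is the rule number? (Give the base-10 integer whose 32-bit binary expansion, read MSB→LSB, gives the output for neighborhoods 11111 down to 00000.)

105605286

  ##### -> .   bit 31 = 0  t=2,i=14
  ####. -> .   bit 30 = 0  t=0,i=5
  ###.# -> .   bit 29 = 0  t=0,i=6
  ###.. -> .   bit 28 = 0  t=0,i=13
  ##.## -> .   bit 27 = 0  t=0,i=2
  ##.#. -> #   bit 26 = 1  t=1,i=0
  ##..# -> #   bit 25 = 1  t=0,i=14
  ##... -> .   bit 24 = 0  t=3,i=12
  #.### -> .   bit 23 = 0  t=0,i=3
  #.##. -> #   bit 22 = 1  t=0,i=8
  #.#.# -> .   bit 21 = 0  t=7,i=6
  #.#.. -> .   bit 20 = 0  t=1,i=1
  #..## -> #   bit 19 = 1  t=0,i=15
  #..#. -> .   bit 18 = 0  t=1,i=11
  #...# -> #   bit 17 = 1  t=2,i=8
  #.... -> #   bit 16 = 1  t=1,i=3
  .#### -> .   bit 15 = 0  t=0,i=4
  .###. -> #   bit 14 = 1  t=0,i=12
  .##.# -> #   bit 13 = 1  t=0,i=1
  .##.. -> .   bit 12 = 0  t=1,i=9
  .#.## -> #   bit 11 = 1  t=1,i=13
  .#.#. -> .   bit 10 = 0  t=4,i=7
  .#..# -> .   bit 9 = 0  t=2,i=4
  .#... -> .   bit 8 = 0  t=1,i=2
  ..### -> #   bit 7 = 1  t=3,i=8
  ..##. -> .   bit 6 = 0  t=0,i=0
  ..#.# -> #   bit 5 = 1  t=1,i=12
  ..#.. -> .   bit 4 = 0  t=2,i=3
  ...## -> .   bit 3 = 0  t=1,i=7
  ...#. -> #   bit 2 = 1  t=2,i=9
  ....# -> #   bit 1 = 1  t=1,i=6
  ..... -> .   bit 0 = 0  t=1,i=4
  bits 00000110010010110110100010100110 = 105605286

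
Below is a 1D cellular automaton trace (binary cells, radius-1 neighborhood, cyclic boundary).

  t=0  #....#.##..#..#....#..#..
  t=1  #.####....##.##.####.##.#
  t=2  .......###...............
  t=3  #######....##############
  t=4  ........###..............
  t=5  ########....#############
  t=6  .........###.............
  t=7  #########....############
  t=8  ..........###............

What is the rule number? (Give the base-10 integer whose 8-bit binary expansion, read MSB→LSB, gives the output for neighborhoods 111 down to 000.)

7

  [7] ### => .  t=1,i=3
  [6] ##. => .  t=0,i=8
  [5] #.# => .  t=0,i=6
  [4] #.. => .  t=0,i=1
  [3] .## => .  t=0,i=7
  [2] .#. => #  t=0,i=0
  [1] ..# => #  t=0,i=4
  [0] ... => #  t=0,i=2
  bits 00000111 = 7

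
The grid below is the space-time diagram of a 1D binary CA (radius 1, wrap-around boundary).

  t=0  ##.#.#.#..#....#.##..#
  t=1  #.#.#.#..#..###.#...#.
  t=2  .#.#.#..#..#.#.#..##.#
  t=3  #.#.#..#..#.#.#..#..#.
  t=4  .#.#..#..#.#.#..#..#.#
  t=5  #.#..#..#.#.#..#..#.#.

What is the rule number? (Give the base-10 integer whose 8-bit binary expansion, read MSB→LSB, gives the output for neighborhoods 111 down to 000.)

  [7] ### => #  t=0,i=0
  [6] ##. => .  t=0,i=1
  [5] #.# => #  t=0,i=2
  [4] #.. => .  t=0,i=8
  [3] .## => .  t=0,i=17
  [2] .#. => .  t=0,i=3
  [1] ..# => #  t=0,i=9
  [0] ... => #  t=0,i=12
  bits 10100011 = 163

163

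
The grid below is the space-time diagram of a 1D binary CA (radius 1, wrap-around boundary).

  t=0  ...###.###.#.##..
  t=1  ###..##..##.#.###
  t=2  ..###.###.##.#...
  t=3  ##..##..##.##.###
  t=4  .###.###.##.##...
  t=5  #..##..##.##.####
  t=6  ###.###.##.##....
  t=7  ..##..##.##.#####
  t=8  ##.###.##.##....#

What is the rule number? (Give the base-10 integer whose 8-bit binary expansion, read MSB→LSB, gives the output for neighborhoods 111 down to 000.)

115

  [7] ### => .  t=0,i=4
  [6] ##. => #  t=0,i=5
  [5] #.# => #  t=0,i=6
  [4] #.. => #  t=0,i=15
  [3] .## => .  t=0,i=3
  [2] .#. => .  t=0,i=11
  [1] ..# => #  t=0,i=2
  [0] ... => #  t=0,i=0
  bits 01110011 = 115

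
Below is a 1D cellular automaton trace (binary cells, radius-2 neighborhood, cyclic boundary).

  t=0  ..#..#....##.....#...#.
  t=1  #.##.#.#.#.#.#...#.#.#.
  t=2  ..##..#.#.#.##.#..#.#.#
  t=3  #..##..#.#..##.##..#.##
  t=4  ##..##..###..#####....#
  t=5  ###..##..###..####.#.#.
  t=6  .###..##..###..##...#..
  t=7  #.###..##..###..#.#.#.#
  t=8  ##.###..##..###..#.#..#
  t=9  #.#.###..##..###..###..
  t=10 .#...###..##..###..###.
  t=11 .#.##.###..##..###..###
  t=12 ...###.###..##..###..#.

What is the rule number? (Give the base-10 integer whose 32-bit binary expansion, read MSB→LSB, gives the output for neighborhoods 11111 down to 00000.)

  [31] ##### => #  t=4,i=15
  [30] ####. => #  t=4,i=16
  [29] ###.# => .  t=5,i=17
  [28] ###.. => #  t=3,i=0
  [27] ##.## => #  t=3,i=14
  [26] ##.#. => .  t=1,i=4
  [25] ##..# => #  t=2,i=4
  [24] ##... => .  t=0,i=12
  [23] #.### => .  t=3,i=21
  [22] #.##. => #  t=1,i=2
  [21] #.#.# => .  t=1,i=0
  [20] #.#.. => #  t=1,i=13
  [19] #..## => .  t=2,i=1
  [18] #..#. => .  t=0,i=4
  [17] #...# => #  t=0,i=0
  [16] #.... => #  t=0,i=7
  [15] .#### => #  t=4,i=14
  [14] .###. => #  t=3,i=22
  [13] .##.# => #  t=1,i=3
  [12] .##.. => #  t=0,i=11
  [11] .#.## => .  t=1,i=1
  [10] .#.#. => #  t=1,i=6
  [9] .#..# => #  t=0,i=3
  [8] .#... => .  t=0,i=6
  [7] ..### => .  t=4,i=8
  [6] ..##. => .  t=0,i=10
  [5] ..#.# => .  t=1,i=17
  [4] ..#.. => #  t=0,i=2
  [3] ...## => #  t=0,i=9
  [2] ...#. => .  t=0,i=1
  [1] ....# => .  t=0,i=8
  [0] ..... => .  t=0,i=14
  bits 11011010010100111111011000011000 = 3662935576

3662935576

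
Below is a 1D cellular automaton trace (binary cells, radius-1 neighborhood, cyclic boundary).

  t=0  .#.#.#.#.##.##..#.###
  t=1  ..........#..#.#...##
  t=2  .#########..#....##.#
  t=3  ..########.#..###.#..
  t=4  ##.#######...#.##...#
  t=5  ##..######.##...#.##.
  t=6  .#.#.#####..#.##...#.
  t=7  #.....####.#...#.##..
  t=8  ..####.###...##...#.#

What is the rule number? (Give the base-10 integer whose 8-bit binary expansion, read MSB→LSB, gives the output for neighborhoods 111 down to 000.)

195

  ### -> #   bit 7 = 1  t=0,i=19
  ##. -> #   bit 6 = 1  t=0,i=10
  #.# -> .   bit 5 = 0  t=0,i=0
  #.. -> .   bit 4 = 0  t=0,i=14
  .## -> .   bit 3 = 0  t=0,i=9
  .#. -> .   bit 2 = 0  t=0,i=1
  ..# -> #   bit 1 = 1  t=0,i=15
  ... -> #   bit 0 = 1  t=1,i=1
  bits 11000011 = 195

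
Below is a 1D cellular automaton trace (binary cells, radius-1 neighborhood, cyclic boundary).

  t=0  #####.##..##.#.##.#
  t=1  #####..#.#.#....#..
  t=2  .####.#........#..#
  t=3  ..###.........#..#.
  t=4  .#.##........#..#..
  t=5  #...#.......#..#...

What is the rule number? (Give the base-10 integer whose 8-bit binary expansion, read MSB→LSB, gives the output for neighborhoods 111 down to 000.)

  ###|#  b7=1 t=0,i=0
  ##.|#  b6=1 t=0,i=4
  #.#|.  b5=0 t=0,i=5
  #..|.  b4=0 t=0,i=8
  .##|.  b3=0 t=0,i=6
  .#.|.  b2=0 t=0,i=13
  ..#|#  b1=1 t=0,i=9
  ...|.  b0=0 t=1,i=13
  bits 11000010 = 194

194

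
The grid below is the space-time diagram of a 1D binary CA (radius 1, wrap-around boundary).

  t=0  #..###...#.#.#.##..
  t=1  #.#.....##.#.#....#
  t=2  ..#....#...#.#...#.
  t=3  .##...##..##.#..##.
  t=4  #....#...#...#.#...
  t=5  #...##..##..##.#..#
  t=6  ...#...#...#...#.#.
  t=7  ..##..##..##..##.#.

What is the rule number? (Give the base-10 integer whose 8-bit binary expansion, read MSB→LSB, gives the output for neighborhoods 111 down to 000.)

6

  [7] ### => .  t=0,i=4
  [6] ##. => .  t=0,i=5
  [5] #.# => .  t=0,i=10
  [4] #.. => .  t=0,i=1
  [3] .## => .  t=0,i=3
  [2] .#. => #  t=0,i=0
  [1] ..# => #  t=0,i=2
  [0] ... => .  t=0,i=7
  bits 00000110 = 6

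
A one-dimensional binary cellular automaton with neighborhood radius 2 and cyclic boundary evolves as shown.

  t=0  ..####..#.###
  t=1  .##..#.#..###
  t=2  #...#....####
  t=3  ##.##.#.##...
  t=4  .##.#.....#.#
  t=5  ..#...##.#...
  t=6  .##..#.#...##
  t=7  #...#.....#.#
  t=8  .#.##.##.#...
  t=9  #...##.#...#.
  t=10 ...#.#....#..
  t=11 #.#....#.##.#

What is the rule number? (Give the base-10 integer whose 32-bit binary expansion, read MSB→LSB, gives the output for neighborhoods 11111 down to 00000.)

965566621

  [31] ##### => .  t=2,i=11
  [30] ####. => .  t=0,i=4
  [29] ###.# => #  t=1,i=12
  [28] ###.. => #  t=0,i=5
  [27] ##.## => #  t=1,i=0
  [26] ##.#. => .  t=3,i=5
  [25] ##..# => .  t=0,i=0
  [24] ##... => #  t=2,i=1
  [23] #.### => #  t=0,i=10
  [22] #.##. => .  t=1,i=1
  [21] #.#.# => .  t=3,i=6
  [20] #.#.. => .  t=1,i=7
  [19] #..## => #  t=0,i=1
  [18] #..#. => #  t=0,i=7
  [17] #...# => .  t=2,i=2
  [16] #.... => #  t=2,i=6
  [15] .#### => .  t=0,i=3
  [14] .###. => #  t=0,i=11
  [13] .##.# => #  t=3,i=1
  [12] .##.. => .  t=1,i=2
  [11] .#.## => .  t=0,i=9
  [10] .#.#. => .  t=1,i=6
  [9] .#..# => .  t=1,i=8
  [8] .#... => .  t=2,i=5
  [7] ..### => #  t=0,i=2
  [6] ..##. => .  t=3,i=0
  [5] ..#.# => .  t=0,i=8
  [4] ..#.. => #  t=2,i=4
  [3] ...## => #  t=2,i=8
  [2] ...#. => #  t=2,i=3
  [1] ....# => .  t=2,i=7
  [0] ..... => #  t=4,i=7
  bits 00111001100011010110000010011101 = 965566621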